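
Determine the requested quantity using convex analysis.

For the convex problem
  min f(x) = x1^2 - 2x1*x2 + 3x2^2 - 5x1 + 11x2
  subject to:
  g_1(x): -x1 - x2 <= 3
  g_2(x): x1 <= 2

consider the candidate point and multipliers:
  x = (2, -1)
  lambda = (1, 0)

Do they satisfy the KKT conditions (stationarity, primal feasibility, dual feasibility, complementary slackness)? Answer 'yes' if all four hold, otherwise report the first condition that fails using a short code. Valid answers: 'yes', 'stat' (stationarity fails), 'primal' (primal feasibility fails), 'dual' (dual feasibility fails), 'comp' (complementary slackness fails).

Gradient of f: grad f(x) = Q x + c = (1, 1)
Constraint values g_i(x) = a_i^T x - b_i:
  g_1((2, -1)) = -4
  g_2((2, -1)) = 0
Stationarity residual: grad f(x) + sum_i lambda_i a_i = (0, 0)
  -> stationarity OK
Primal feasibility (all g_i <= 0): OK
Dual feasibility (all lambda_i >= 0): OK
Complementary slackness (lambda_i * g_i(x) = 0 for all i): FAILS

Verdict: the first failing condition is complementary_slackness -> comp.

comp


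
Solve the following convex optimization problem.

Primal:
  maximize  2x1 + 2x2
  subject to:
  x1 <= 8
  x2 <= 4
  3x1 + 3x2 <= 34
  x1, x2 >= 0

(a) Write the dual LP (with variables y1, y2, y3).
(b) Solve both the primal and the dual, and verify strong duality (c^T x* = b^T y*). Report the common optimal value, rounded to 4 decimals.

The standard primal-dual pair for 'max c^T x s.t. A x <= b, x >= 0' is:
  Dual:  min b^T y  s.t.  A^T y >= c,  y >= 0.

So the dual LP is:
  minimize  8y1 + 4y2 + 34y3
  subject to:
    y1 + 3y3 >= 2
    y2 + 3y3 >= 2
    y1, y2, y3 >= 0

Solving the primal: x* = (7.3333, 4).
  primal value c^T x* = 22.6667.
Solving the dual: y* = (0, 0, 0.6667).
  dual value b^T y* = 22.6667.
Strong duality: c^T x* = b^T y*. Confirmed.

22.6667


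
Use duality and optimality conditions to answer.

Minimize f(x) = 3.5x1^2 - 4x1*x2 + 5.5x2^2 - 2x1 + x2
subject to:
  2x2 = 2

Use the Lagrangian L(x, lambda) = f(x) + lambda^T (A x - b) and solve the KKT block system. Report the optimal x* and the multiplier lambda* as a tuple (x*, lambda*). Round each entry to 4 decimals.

Form the Lagrangian:
  L(x, lambda) = (1/2) x^T Q x + c^T x + lambda^T (A x - b)
Stationarity (grad_x L = 0): Q x + c + A^T lambda = 0.
Primal feasibility: A x = b.

This gives the KKT block system:
  [ Q   A^T ] [ x     ]   [-c ]
  [ A    0  ] [ lambda ] = [ b ]

Solving the linear system:
  x*      = (0.8571, 1)
  lambda* = (-4.2857)
  f(x*)   = 3.9286

x* = (0.8571, 1), lambda* = (-4.2857)


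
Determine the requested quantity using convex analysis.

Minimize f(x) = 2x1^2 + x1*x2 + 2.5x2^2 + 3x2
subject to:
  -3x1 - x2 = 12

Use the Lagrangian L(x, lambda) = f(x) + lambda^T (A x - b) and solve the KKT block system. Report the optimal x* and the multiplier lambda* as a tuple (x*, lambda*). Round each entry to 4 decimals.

Form the Lagrangian:
  L(x, lambda) = (1/2) x^T Q x + c^T x + lambda^T (A x - b)
Stationarity (grad_x L = 0): Q x + c + A^T lambda = 0.
Primal feasibility: A x = b.

This gives the KKT block system:
  [ Q   A^T ] [ x     ]   [-c ]
  [ A    0  ] [ lambda ] = [ b ]

Solving the linear system:
  x*      = (-3.6977, -0.907)
  lambda* = (-5.2326)
  f(x*)   = 30.0349

x* = (-3.6977, -0.907), lambda* = (-5.2326)


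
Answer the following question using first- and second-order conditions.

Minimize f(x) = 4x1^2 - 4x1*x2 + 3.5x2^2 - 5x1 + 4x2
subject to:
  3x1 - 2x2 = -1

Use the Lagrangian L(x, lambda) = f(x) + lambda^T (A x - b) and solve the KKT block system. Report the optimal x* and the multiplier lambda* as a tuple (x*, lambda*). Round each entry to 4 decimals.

Form the Lagrangian:
  L(x, lambda) = (1/2) x^T Q x + c^T x + lambda^T (A x - b)
Stationarity (grad_x L = 0): Q x + c + A^T lambda = 0.
Primal feasibility: A x = b.

This gives the KKT block system:
  [ Q   A^T ] [ x     ]   [-c ]
  [ A    0  ] [ lambda ] = [ b ]

Solving the linear system:
  x*      = (-0.3617, -0.0426)
  lambda* = (2.5745)
  f(x*)   = 2.1064

x* = (-0.3617, -0.0426), lambda* = (2.5745)


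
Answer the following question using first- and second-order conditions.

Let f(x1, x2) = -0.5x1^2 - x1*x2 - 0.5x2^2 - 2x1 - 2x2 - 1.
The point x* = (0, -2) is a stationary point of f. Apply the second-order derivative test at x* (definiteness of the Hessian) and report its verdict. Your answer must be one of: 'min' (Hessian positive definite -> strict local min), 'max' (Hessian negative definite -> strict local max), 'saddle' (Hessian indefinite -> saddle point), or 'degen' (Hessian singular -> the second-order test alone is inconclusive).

Compute the Hessian H = grad^2 f:
  H = [[-1, -1], [-1, -1]]
Verify stationarity: grad f(x*) = H x* + g = (0, 0).
Eigenvalues of H: -2, 0.
H has a zero eigenvalue (singular; negative semidefinite but not definite), so H is neither positive definite, negative definite, nor indefinite. The second-order test alone is inconclusive -> degen.
(Indeed, f is constant along the null direction of H through x*, so x* is not a strict local extremum.)

degen


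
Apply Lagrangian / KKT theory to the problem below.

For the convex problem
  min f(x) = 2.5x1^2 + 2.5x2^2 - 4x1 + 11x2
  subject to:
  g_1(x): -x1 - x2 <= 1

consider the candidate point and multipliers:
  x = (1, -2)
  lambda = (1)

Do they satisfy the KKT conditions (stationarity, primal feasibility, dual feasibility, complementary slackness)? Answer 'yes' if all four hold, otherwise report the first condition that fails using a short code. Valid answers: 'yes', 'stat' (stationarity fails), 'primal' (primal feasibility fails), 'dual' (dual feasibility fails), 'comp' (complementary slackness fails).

Gradient of f: grad f(x) = Q x + c = (1, 1)
Constraint values g_i(x) = a_i^T x - b_i:
  g_1((1, -2)) = 0
Stationarity residual: grad f(x) + sum_i lambda_i a_i = (0, 0)
  -> stationarity OK
Primal feasibility (all g_i <= 0): OK
Dual feasibility (all lambda_i >= 0): OK
Complementary slackness (lambda_i * g_i(x) = 0 for all i): OK

Verdict: yes, KKT holds.

yes


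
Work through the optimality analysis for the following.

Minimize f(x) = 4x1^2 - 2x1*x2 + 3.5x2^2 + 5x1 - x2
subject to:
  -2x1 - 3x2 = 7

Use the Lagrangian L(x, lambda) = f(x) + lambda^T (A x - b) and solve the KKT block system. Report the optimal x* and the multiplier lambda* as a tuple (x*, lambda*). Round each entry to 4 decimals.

Form the Lagrangian:
  L(x, lambda) = (1/2) x^T Q x + c^T x + lambda^T (A x - b)
Stationarity (grad_x L = 0): Q x + c + A^T lambda = 0.
Primal feasibility: A x = b.

This gives the KKT block system:
  [ Q   A^T ] [ x     ]   [-c ]
  [ A    0  ] [ lambda ] = [ b ]

Solving the linear system:
  x*      = (-1.5403, -1.3065)
  lambda* = (-2.3548)
  f(x*)   = 5.0444

x* = (-1.5403, -1.3065), lambda* = (-2.3548)


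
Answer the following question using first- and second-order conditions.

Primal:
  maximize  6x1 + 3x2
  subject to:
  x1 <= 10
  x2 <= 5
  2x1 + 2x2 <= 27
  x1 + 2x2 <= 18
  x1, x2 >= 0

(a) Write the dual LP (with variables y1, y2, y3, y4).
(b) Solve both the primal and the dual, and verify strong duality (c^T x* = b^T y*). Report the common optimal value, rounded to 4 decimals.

The standard primal-dual pair for 'max c^T x s.t. A x <= b, x >= 0' is:
  Dual:  min b^T y  s.t.  A^T y >= c,  y >= 0.

So the dual LP is:
  minimize  10y1 + 5y2 + 27y3 + 18y4
  subject to:
    y1 + 2y3 + y4 >= 6
    y2 + 2y3 + 2y4 >= 3
    y1, y2, y3, y4 >= 0

Solving the primal: x* = (10, 3.5).
  primal value c^T x* = 70.5.
Solving the dual: y* = (3, 0, 1.5, 0).
  dual value b^T y* = 70.5.
Strong duality: c^T x* = b^T y*. Confirmed.

70.5


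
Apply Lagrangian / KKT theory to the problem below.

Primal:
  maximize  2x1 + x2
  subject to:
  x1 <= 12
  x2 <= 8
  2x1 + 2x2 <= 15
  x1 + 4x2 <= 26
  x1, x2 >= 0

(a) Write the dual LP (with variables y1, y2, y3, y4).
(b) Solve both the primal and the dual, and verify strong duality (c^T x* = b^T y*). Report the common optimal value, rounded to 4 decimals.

The standard primal-dual pair for 'max c^T x s.t. A x <= b, x >= 0' is:
  Dual:  min b^T y  s.t.  A^T y >= c,  y >= 0.

So the dual LP is:
  minimize  12y1 + 8y2 + 15y3 + 26y4
  subject to:
    y1 + 2y3 + y4 >= 2
    y2 + 2y3 + 4y4 >= 1
    y1, y2, y3, y4 >= 0

Solving the primal: x* = (7.5, 0).
  primal value c^T x* = 15.
Solving the dual: y* = (0, 0, 1, 0).
  dual value b^T y* = 15.
Strong duality: c^T x* = b^T y*. Confirmed.

15


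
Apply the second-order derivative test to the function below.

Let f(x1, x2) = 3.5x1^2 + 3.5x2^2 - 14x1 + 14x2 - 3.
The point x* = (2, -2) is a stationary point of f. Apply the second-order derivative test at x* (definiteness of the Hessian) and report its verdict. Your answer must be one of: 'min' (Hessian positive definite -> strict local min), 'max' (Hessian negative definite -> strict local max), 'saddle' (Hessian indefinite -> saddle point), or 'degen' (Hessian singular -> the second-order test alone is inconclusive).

Compute the Hessian H = grad^2 f:
  H = [[7, 0], [0, 7]]
Verify stationarity: grad f(x*) = H x* + g = (0, 0).
Eigenvalues of H: 7, 7.
Both eigenvalues > 0, so H is positive definite -> x* is a strict local min.

min


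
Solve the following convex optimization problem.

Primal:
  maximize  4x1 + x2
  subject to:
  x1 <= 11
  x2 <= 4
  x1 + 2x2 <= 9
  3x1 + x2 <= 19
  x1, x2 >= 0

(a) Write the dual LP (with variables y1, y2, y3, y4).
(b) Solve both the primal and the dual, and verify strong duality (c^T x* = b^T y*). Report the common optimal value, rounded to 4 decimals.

The standard primal-dual pair for 'max c^T x s.t. A x <= b, x >= 0' is:
  Dual:  min b^T y  s.t.  A^T y >= c,  y >= 0.

So the dual LP is:
  minimize  11y1 + 4y2 + 9y3 + 19y4
  subject to:
    y1 + y3 + 3y4 >= 4
    y2 + 2y3 + y4 >= 1
    y1, y2, y3, y4 >= 0

Solving the primal: x* = (6.3333, 0).
  primal value c^T x* = 25.3333.
Solving the dual: y* = (0, 0, 0, 1.3333).
  dual value b^T y* = 25.3333.
Strong duality: c^T x* = b^T y*. Confirmed.

25.3333


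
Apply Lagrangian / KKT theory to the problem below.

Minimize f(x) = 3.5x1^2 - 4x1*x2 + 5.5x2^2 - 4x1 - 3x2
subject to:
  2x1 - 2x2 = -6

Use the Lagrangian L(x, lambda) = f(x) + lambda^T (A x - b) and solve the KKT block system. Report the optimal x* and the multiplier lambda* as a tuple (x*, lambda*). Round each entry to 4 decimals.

Form the Lagrangian:
  L(x, lambda) = (1/2) x^T Q x + c^T x + lambda^T (A x - b)
Stationarity (grad_x L = 0): Q x + c + A^T lambda = 0.
Primal feasibility: A x = b.

This gives the KKT block system:
  [ Q   A^T ] [ x     ]   [-c ]
  [ A    0  ] [ lambda ] = [ b ]

Solving the linear system:
  x*      = (-1.4, 1.6)
  lambda* = (10.1)
  f(x*)   = 30.7

x* = (-1.4, 1.6), lambda* = (10.1)


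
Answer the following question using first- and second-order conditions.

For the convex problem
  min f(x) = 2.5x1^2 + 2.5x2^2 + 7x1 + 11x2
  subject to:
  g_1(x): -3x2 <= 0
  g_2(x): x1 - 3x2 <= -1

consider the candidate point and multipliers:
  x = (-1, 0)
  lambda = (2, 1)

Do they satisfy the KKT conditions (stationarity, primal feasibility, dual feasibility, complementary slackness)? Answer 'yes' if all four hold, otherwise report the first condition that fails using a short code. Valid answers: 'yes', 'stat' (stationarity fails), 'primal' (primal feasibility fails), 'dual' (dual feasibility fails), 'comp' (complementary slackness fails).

Gradient of f: grad f(x) = Q x + c = (2, 11)
Constraint values g_i(x) = a_i^T x - b_i:
  g_1((-1, 0)) = 0
  g_2((-1, 0)) = 0
Stationarity residual: grad f(x) + sum_i lambda_i a_i = (3, 2)
  -> stationarity FAILS
Primal feasibility (all g_i <= 0): OK
Dual feasibility (all lambda_i >= 0): OK
Complementary slackness (lambda_i * g_i(x) = 0 for all i): OK

Verdict: the first failing condition is stationarity -> stat.

stat


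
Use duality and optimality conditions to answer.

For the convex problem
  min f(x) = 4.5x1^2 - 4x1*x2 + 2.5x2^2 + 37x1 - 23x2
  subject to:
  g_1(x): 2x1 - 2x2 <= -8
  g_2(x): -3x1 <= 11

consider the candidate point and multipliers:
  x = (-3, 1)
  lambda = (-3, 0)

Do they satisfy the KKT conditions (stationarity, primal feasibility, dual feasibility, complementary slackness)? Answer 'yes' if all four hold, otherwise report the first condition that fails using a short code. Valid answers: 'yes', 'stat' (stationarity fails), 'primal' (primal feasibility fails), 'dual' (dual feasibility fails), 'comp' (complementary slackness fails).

Gradient of f: grad f(x) = Q x + c = (6, -6)
Constraint values g_i(x) = a_i^T x - b_i:
  g_1((-3, 1)) = 0
  g_2((-3, 1)) = -2
Stationarity residual: grad f(x) + sum_i lambda_i a_i = (0, 0)
  -> stationarity OK
Primal feasibility (all g_i <= 0): OK
Dual feasibility (all lambda_i >= 0): FAILS
Complementary slackness (lambda_i * g_i(x) = 0 for all i): OK

Verdict: the first failing condition is dual_feasibility -> dual.

dual


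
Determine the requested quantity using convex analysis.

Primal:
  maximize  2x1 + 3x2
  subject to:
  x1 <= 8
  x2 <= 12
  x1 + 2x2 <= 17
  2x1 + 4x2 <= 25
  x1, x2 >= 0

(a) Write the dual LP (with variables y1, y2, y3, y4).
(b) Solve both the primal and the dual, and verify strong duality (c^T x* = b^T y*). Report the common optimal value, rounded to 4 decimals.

The standard primal-dual pair for 'max c^T x s.t. A x <= b, x >= 0' is:
  Dual:  min b^T y  s.t.  A^T y >= c,  y >= 0.

So the dual LP is:
  minimize  8y1 + 12y2 + 17y3 + 25y4
  subject to:
    y1 + y3 + 2y4 >= 2
    y2 + 2y3 + 4y4 >= 3
    y1, y2, y3, y4 >= 0

Solving the primal: x* = (8, 2.25).
  primal value c^T x* = 22.75.
Solving the dual: y* = (0.5, 0, 0, 0.75).
  dual value b^T y* = 22.75.
Strong duality: c^T x* = b^T y*. Confirmed.

22.75


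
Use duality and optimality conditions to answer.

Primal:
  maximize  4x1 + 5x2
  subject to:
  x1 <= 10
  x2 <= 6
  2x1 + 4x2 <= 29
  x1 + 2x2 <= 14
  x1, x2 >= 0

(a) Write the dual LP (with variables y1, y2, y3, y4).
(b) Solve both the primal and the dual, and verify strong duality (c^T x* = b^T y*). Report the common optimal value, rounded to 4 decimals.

The standard primal-dual pair for 'max c^T x s.t. A x <= b, x >= 0' is:
  Dual:  min b^T y  s.t.  A^T y >= c,  y >= 0.

So the dual LP is:
  minimize  10y1 + 6y2 + 29y3 + 14y4
  subject to:
    y1 + 2y3 + y4 >= 4
    y2 + 4y3 + 2y4 >= 5
    y1, y2, y3, y4 >= 0

Solving the primal: x* = (10, 2).
  primal value c^T x* = 50.
Solving the dual: y* = (1.5, 0, 0, 2.5).
  dual value b^T y* = 50.
Strong duality: c^T x* = b^T y*. Confirmed.

50


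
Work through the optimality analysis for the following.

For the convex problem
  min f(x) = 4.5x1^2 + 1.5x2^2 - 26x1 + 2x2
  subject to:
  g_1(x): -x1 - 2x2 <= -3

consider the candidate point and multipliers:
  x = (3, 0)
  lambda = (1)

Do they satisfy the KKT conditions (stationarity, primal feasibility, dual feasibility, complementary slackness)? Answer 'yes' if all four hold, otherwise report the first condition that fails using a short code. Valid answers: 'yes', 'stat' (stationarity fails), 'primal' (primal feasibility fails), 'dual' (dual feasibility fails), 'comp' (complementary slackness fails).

Gradient of f: grad f(x) = Q x + c = (1, 2)
Constraint values g_i(x) = a_i^T x - b_i:
  g_1((3, 0)) = 0
Stationarity residual: grad f(x) + sum_i lambda_i a_i = (0, 0)
  -> stationarity OK
Primal feasibility (all g_i <= 0): OK
Dual feasibility (all lambda_i >= 0): OK
Complementary slackness (lambda_i * g_i(x) = 0 for all i): OK

Verdict: yes, KKT holds.

yes


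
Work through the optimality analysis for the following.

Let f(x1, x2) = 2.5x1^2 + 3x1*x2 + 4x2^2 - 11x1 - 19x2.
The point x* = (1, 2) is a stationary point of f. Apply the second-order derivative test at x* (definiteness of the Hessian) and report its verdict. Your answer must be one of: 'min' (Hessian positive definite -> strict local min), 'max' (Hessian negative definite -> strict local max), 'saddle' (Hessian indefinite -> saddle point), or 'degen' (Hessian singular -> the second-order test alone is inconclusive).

Compute the Hessian H = grad^2 f:
  H = [[5, 3], [3, 8]]
Verify stationarity: grad f(x*) = H x* + g = (0, 0).
Eigenvalues of H: 3.1459, 9.8541.
Both eigenvalues > 0, so H is positive definite -> x* is a strict local min.

min


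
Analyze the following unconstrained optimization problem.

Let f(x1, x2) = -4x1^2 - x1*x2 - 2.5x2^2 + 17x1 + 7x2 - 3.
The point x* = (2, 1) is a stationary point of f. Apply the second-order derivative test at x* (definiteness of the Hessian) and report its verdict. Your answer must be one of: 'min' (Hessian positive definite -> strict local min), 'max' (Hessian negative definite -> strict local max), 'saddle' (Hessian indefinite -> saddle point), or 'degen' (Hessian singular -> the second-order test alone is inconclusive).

Compute the Hessian H = grad^2 f:
  H = [[-8, -1], [-1, -5]]
Verify stationarity: grad f(x*) = H x* + g = (0, 0).
Eigenvalues of H: -8.3028, -4.6972.
Both eigenvalues < 0, so H is negative definite -> x* is a strict local max.

max


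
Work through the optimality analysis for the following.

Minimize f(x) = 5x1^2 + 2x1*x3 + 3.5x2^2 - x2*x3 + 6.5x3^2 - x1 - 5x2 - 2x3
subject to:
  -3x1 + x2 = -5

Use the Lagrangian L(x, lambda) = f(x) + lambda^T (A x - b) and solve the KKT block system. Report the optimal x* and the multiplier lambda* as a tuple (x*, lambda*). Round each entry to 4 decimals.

Form the Lagrangian:
  L(x, lambda) = (1/2) x^T Q x + c^T x + lambda^T (A x - b)
Stationarity (grad_x L = 0): Q x + c + A^T lambda = 0.
Primal feasibility: A x = b.

This gives the KKT block system:
  [ Q   A^T ] [ x     ]   [-c ]
  [ A    0  ] [ lambda ] = [ b ]

Solving the linear system:
  x*      = (1.6561, -0.0316, -0.1034)
  lambda* = (5.1181)
  f(x*)   = 12.1498

x* = (1.6561, -0.0316, -0.1034), lambda* = (5.1181)


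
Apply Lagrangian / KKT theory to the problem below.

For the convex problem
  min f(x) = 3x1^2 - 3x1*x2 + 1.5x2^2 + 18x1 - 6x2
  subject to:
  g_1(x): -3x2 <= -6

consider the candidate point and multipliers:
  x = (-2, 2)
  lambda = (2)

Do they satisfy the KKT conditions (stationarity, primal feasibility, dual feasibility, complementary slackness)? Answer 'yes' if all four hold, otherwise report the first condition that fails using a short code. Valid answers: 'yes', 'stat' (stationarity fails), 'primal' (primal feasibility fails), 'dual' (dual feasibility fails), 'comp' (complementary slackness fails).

Gradient of f: grad f(x) = Q x + c = (0, 6)
Constraint values g_i(x) = a_i^T x - b_i:
  g_1((-2, 2)) = 0
Stationarity residual: grad f(x) + sum_i lambda_i a_i = (0, 0)
  -> stationarity OK
Primal feasibility (all g_i <= 0): OK
Dual feasibility (all lambda_i >= 0): OK
Complementary slackness (lambda_i * g_i(x) = 0 for all i): OK

Verdict: yes, KKT holds.

yes


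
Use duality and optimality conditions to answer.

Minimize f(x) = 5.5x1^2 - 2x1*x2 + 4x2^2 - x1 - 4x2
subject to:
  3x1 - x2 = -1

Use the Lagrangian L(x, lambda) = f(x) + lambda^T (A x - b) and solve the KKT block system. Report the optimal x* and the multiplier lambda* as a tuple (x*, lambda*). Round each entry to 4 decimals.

Form the Lagrangian:
  L(x, lambda) = (1/2) x^T Q x + c^T x + lambda^T (A x - b)
Stationarity (grad_x L = 0): Q x + c + A^T lambda = 0.
Primal feasibility: A x = b.

This gives the KKT block system:
  [ Q   A^T ] [ x     ]   [-c ]
  [ A    0  ] [ lambda ] = [ b ]

Solving the linear system:
  x*      = (-0.1268, 0.6197)
  lambda* = (1.2113)
  f(x*)   = -0.5704

x* = (-0.1268, 0.6197), lambda* = (1.2113)


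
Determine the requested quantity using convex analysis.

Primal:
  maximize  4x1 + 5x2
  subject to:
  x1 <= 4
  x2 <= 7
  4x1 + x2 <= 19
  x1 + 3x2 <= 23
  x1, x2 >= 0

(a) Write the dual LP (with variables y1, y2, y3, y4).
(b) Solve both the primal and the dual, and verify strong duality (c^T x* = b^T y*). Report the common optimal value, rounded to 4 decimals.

The standard primal-dual pair for 'max c^T x s.t. A x <= b, x >= 0' is:
  Dual:  min b^T y  s.t.  A^T y >= c,  y >= 0.

So the dual LP is:
  minimize  4y1 + 7y2 + 19y3 + 23y4
  subject to:
    y1 + 4y3 + y4 >= 4
    y2 + y3 + 3y4 >= 5
    y1, y2, y3, y4 >= 0

Solving the primal: x* = (3.0909, 6.6364).
  primal value c^T x* = 45.5455.
Solving the dual: y* = (0, 0, 0.6364, 1.4545).
  dual value b^T y* = 45.5455.
Strong duality: c^T x* = b^T y*. Confirmed.

45.5455


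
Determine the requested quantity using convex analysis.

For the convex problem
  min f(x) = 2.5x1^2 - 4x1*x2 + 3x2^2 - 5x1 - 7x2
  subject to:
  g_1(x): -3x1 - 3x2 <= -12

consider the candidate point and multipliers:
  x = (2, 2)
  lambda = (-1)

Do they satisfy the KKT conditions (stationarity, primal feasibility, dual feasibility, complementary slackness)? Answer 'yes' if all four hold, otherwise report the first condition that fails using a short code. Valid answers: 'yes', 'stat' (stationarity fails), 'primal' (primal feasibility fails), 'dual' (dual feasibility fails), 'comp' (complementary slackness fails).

Gradient of f: grad f(x) = Q x + c = (-3, -3)
Constraint values g_i(x) = a_i^T x - b_i:
  g_1((2, 2)) = 0
Stationarity residual: grad f(x) + sum_i lambda_i a_i = (0, 0)
  -> stationarity OK
Primal feasibility (all g_i <= 0): OK
Dual feasibility (all lambda_i >= 0): FAILS
Complementary slackness (lambda_i * g_i(x) = 0 for all i): OK

Verdict: the first failing condition is dual_feasibility -> dual.

dual


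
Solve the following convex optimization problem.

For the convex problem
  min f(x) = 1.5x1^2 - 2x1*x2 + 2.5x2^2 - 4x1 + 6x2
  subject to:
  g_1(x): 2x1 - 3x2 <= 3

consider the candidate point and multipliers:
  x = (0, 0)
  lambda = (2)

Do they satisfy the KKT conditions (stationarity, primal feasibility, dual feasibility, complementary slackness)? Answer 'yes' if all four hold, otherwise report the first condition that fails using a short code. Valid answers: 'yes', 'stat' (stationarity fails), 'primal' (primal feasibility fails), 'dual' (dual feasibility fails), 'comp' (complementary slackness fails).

Gradient of f: grad f(x) = Q x + c = (-4, 6)
Constraint values g_i(x) = a_i^T x - b_i:
  g_1((0, 0)) = -3
Stationarity residual: grad f(x) + sum_i lambda_i a_i = (0, 0)
  -> stationarity OK
Primal feasibility (all g_i <= 0): OK
Dual feasibility (all lambda_i >= 0): OK
Complementary slackness (lambda_i * g_i(x) = 0 for all i): FAILS

Verdict: the first failing condition is complementary_slackness -> comp.

comp


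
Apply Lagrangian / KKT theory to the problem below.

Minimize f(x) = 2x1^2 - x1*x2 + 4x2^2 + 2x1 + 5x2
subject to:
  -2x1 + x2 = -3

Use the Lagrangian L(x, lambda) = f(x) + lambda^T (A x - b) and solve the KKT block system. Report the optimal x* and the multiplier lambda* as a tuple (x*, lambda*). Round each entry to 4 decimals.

Form the Lagrangian:
  L(x, lambda) = (1/2) x^T Q x + c^T x + lambda^T (A x - b)
Stationarity (grad_x L = 0): Q x + c + A^T lambda = 0.
Primal feasibility: A x = b.

This gives the KKT block system:
  [ Q   A^T ] [ x     ]   [-c ]
  [ A    0  ] [ lambda ] = [ b ]

Solving the linear system:
  x*      = (1.0312, -0.9375)
  lambda* = (3.5312)
  f(x*)   = 3.9844

x* = (1.0312, -0.9375), lambda* = (3.5312)


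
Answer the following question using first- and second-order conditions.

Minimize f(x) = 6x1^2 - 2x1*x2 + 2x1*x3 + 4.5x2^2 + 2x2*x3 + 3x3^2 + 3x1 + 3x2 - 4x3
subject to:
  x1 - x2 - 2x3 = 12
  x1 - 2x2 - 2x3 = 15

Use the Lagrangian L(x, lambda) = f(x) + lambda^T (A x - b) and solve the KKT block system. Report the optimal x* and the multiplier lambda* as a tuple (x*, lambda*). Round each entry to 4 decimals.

Form the Lagrangian:
  L(x, lambda) = (1/2) x^T Q x + c^T x + lambda^T (A x - b)
Stationarity (grad_x L = 0): Q x + c + A^T lambda = 0.
Primal feasibility: A x = b.

This gives the KKT block system:
  [ Q   A^T ] [ x     ]   [-c ]
  [ A    0  ] [ lambda ] = [ b ]

Solving the linear system:
  x*      = (1.1935, -3, -3.9032)
  lambda* = (3.1613, -18.6774)
  f(x*)   = 126.2097

x* = (1.1935, -3, -3.9032), lambda* = (3.1613, -18.6774)


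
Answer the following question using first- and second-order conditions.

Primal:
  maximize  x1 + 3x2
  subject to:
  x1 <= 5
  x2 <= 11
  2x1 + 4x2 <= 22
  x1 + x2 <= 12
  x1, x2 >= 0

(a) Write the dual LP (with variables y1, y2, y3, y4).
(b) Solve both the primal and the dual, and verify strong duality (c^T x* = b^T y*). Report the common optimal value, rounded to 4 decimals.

The standard primal-dual pair for 'max c^T x s.t. A x <= b, x >= 0' is:
  Dual:  min b^T y  s.t.  A^T y >= c,  y >= 0.

So the dual LP is:
  minimize  5y1 + 11y2 + 22y3 + 12y4
  subject to:
    y1 + 2y3 + y4 >= 1
    y2 + 4y3 + y4 >= 3
    y1, y2, y3, y4 >= 0

Solving the primal: x* = (0, 5.5).
  primal value c^T x* = 16.5.
Solving the dual: y* = (0, 0, 0.75, 0).
  dual value b^T y* = 16.5.
Strong duality: c^T x* = b^T y*. Confirmed.

16.5


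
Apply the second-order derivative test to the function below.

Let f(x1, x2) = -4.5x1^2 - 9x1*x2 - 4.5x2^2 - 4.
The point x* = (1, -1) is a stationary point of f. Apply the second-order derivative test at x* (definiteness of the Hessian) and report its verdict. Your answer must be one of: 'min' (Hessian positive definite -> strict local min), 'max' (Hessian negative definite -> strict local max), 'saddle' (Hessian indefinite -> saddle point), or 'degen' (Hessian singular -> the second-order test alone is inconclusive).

Compute the Hessian H = grad^2 f:
  H = [[-9, -9], [-9, -9]]
Verify stationarity: grad f(x*) = H x* + g = (0, 0).
Eigenvalues of H: -18, 0.
H has a zero eigenvalue (singular; negative semidefinite but not definite), so H is neither positive definite, negative definite, nor indefinite. The second-order test alone is inconclusive -> degen.
(Indeed, f is constant along the null direction of H through x*, so x* is not a strict local extremum.)

degen


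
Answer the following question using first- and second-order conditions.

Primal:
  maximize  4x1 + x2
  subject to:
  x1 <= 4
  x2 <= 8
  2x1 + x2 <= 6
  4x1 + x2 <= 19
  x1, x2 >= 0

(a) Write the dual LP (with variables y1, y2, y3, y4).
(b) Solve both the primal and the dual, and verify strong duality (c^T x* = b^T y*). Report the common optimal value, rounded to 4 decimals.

The standard primal-dual pair for 'max c^T x s.t. A x <= b, x >= 0' is:
  Dual:  min b^T y  s.t.  A^T y >= c,  y >= 0.

So the dual LP is:
  minimize  4y1 + 8y2 + 6y3 + 19y4
  subject to:
    y1 + 2y3 + 4y4 >= 4
    y2 + y3 + y4 >= 1
    y1, y2, y3, y4 >= 0

Solving the primal: x* = (3, 0).
  primal value c^T x* = 12.
Solving the dual: y* = (0, 0, 2, 0).
  dual value b^T y* = 12.
Strong duality: c^T x* = b^T y*. Confirmed.

12


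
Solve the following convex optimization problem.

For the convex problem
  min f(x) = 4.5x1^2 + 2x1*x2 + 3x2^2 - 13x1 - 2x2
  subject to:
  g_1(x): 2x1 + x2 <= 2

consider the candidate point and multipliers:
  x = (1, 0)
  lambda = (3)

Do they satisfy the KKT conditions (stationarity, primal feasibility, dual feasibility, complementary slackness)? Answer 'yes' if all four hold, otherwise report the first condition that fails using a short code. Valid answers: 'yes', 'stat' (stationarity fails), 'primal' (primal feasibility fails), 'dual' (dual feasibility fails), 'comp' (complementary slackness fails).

Gradient of f: grad f(x) = Q x + c = (-4, 0)
Constraint values g_i(x) = a_i^T x - b_i:
  g_1((1, 0)) = 0
Stationarity residual: grad f(x) + sum_i lambda_i a_i = (2, 3)
  -> stationarity FAILS
Primal feasibility (all g_i <= 0): OK
Dual feasibility (all lambda_i >= 0): OK
Complementary slackness (lambda_i * g_i(x) = 0 for all i): OK

Verdict: the first failing condition is stationarity -> stat.

stat


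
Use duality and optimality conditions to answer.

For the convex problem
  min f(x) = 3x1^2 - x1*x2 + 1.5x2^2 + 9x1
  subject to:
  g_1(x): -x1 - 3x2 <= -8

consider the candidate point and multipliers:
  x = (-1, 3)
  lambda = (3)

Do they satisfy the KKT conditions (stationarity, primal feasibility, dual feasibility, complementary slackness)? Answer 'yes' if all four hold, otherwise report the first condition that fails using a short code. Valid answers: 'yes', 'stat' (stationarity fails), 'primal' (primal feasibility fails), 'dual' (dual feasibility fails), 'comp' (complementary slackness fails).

Gradient of f: grad f(x) = Q x + c = (0, 10)
Constraint values g_i(x) = a_i^T x - b_i:
  g_1((-1, 3)) = 0
Stationarity residual: grad f(x) + sum_i lambda_i a_i = (-3, 1)
  -> stationarity FAILS
Primal feasibility (all g_i <= 0): OK
Dual feasibility (all lambda_i >= 0): OK
Complementary slackness (lambda_i * g_i(x) = 0 for all i): OK

Verdict: the first failing condition is stationarity -> stat.

stat


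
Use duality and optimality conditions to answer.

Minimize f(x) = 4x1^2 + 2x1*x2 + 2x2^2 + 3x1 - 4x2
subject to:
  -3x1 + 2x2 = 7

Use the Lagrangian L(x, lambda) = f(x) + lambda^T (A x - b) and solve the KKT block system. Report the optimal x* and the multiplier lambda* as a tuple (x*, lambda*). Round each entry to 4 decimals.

Form the Lagrangian:
  L(x, lambda) = (1/2) x^T Q x + c^T x + lambda^T (A x - b)
Stationarity (grad_x L = 0): Q x + c + A^T lambda = 0.
Primal feasibility: A x = b.

This gives the KKT block system:
  [ Q   A^T ] [ x     ]   [-c ]
  [ A    0  ] [ lambda ] = [ b ]

Solving the linear system:
  x*      = (-1.087, 1.8696)
  lambda* = (-0.6522)
  f(x*)   = -3.087

x* = (-1.087, 1.8696), lambda* = (-0.6522)


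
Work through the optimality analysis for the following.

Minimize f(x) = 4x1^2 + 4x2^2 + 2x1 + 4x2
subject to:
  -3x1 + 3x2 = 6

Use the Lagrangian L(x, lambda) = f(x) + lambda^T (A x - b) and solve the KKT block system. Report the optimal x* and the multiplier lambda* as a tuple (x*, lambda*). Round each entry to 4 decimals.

Form the Lagrangian:
  L(x, lambda) = (1/2) x^T Q x + c^T x + lambda^T (A x - b)
Stationarity (grad_x L = 0): Q x + c + A^T lambda = 0.
Primal feasibility: A x = b.

This gives the KKT block system:
  [ Q   A^T ] [ x     ]   [-c ]
  [ A    0  ] [ lambda ] = [ b ]

Solving the linear system:
  x*      = (-1.375, 0.625)
  lambda* = (-3)
  f(x*)   = 8.875

x* = (-1.375, 0.625), lambda* = (-3)


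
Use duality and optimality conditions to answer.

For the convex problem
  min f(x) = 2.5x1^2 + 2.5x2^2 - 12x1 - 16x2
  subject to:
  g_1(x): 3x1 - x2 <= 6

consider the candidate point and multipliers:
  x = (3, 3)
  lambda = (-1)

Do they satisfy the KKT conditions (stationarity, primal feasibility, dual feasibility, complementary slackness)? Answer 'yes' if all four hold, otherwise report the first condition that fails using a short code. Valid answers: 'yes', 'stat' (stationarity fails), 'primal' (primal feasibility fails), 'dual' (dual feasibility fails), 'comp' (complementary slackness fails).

Gradient of f: grad f(x) = Q x + c = (3, -1)
Constraint values g_i(x) = a_i^T x - b_i:
  g_1((3, 3)) = 0
Stationarity residual: grad f(x) + sum_i lambda_i a_i = (0, 0)
  -> stationarity OK
Primal feasibility (all g_i <= 0): OK
Dual feasibility (all lambda_i >= 0): FAILS
Complementary slackness (lambda_i * g_i(x) = 0 for all i): OK

Verdict: the first failing condition is dual_feasibility -> dual.

dual


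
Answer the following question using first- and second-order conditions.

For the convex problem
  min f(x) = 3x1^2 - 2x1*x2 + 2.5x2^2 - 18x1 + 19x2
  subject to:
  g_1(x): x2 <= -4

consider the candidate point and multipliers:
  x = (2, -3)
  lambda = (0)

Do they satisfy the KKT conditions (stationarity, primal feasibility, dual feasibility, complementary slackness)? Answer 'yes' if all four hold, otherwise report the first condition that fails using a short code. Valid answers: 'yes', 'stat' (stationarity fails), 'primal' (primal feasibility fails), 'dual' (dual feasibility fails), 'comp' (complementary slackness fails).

Gradient of f: grad f(x) = Q x + c = (0, 0)
Constraint values g_i(x) = a_i^T x - b_i:
  g_1((2, -3)) = 1
Stationarity residual: grad f(x) + sum_i lambda_i a_i = (0, 0)
  -> stationarity OK
Primal feasibility (all g_i <= 0): FAILS
Dual feasibility (all lambda_i >= 0): OK
Complementary slackness (lambda_i * g_i(x) = 0 for all i): OK

Verdict: the first failing condition is primal_feasibility -> primal.

primal


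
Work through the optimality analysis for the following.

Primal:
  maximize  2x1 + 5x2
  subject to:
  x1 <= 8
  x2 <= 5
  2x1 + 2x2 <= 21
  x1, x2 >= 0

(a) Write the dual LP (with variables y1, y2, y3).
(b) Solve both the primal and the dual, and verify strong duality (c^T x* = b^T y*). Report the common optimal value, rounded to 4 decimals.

The standard primal-dual pair for 'max c^T x s.t. A x <= b, x >= 0' is:
  Dual:  min b^T y  s.t.  A^T y >= c,  y >= 0.

So the dual LP is:
  minimize  8y1 + 5y2 + 21y3
  subject to:
    y1 + 2y3 >= 2
    y2 + 2y3 >= 5
    y1, y2, y3 >= 0

Solving the primal: x* = (5.5, 5).
  primal value c^T x* = 36.
Solving the dual: y* = (0, 3, 1).
  dual value b^T y* = 36.
Strong duality: c^T x* = b^T y*. Confirmed.

36


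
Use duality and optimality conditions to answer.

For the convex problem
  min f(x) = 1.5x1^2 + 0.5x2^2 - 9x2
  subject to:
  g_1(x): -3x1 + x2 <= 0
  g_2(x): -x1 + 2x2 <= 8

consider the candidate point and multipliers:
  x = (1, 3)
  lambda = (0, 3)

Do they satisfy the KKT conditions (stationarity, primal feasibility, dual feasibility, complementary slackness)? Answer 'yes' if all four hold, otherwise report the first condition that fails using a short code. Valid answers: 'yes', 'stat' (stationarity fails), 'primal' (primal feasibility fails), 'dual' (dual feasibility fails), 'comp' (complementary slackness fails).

Gradient of f: grad f(x) = Q x + c = (3, -6)
Constraint values g_i(x) = a_i^T x - b_i:
  g_1((1, 3)) = 0
  g_2((1, 3)) = -3
Stationarity residual: grad f(x) + sum_i lambda_i a_i = (0, 0)
  -> stationarity OK
Primal feasibility (all g_i <= 0): OK
Dual feasibility (all lambda_i >= 0): OK
Complementary slackness (lambda_i * g_i(x) = 0 for all i): FAILS

Verdict: the first failing condition is complementary_slackness -> comp.

comp


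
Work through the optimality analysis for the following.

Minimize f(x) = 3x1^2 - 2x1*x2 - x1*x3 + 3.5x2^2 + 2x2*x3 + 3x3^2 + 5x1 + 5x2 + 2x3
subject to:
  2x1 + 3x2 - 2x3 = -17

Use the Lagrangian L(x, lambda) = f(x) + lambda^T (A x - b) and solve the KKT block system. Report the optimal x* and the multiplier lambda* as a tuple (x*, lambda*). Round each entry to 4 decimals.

Form the Lagrangian:
  L(x, lambda) = (1/2) x^T Q x + c^T x + lambda^T (A x - b)
Stationarity (grad_x L = 0): Q x + c + A^T lambda = 0.
Primal feasibility: A x = b.

This gives the KKT block system:
  [ Q   A^T ] [ x     ]   [-c ]
  [ A    0  ] [ lambda ] = [ b ]

Solving the linear system:
  x*      = (-2.6371, -3.0838, 1.2371)
  lambda* = (2.9461)
  f(x*)   = 11.9766

x* = (-2.6371, -3.0838, 1.2371), lambda* = (2.9461)


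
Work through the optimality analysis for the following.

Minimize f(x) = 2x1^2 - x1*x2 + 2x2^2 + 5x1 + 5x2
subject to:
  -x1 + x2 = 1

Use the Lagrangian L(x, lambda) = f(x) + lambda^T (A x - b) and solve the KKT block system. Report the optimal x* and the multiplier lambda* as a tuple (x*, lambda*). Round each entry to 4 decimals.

Form the Lagrangian:
  L(x, lambda) = (1/2) x^T Q x + c^T x + lambda^T (A x - b)
Stationarity (grad_x L = 0): Q x + c + A^T lambda = 0.
Primal feasibility: A x = b.

This gives the KKT block system:
  [ Q   A^T ] [ x     ]   [-c ]
  [ A    0  ] [ lambda ] = [ b ]

Solving the linear system:
  x*      = (-2.1667, -1.1667)
  lambda* = (-2.5)
  f(x*)   = -7.0833

x* = (-2.1667, -1.1667), lambda* = (-2.5)


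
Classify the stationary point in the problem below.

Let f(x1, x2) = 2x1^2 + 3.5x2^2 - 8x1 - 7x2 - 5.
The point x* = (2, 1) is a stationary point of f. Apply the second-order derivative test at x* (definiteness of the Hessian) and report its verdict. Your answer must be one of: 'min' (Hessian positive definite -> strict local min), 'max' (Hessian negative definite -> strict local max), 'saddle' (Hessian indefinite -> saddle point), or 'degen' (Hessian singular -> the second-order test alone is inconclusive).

Compute the Hessian H = grad^2 f:
  H = [[4, 0], [0, 7]]
Verify stationarity: grad f(x*) = H x* + g = (0, 0).
Eigenvalues of H: 4, 7.
Both eigenvalues > 0, so H is positive definite -> x* is a strict local min.

min


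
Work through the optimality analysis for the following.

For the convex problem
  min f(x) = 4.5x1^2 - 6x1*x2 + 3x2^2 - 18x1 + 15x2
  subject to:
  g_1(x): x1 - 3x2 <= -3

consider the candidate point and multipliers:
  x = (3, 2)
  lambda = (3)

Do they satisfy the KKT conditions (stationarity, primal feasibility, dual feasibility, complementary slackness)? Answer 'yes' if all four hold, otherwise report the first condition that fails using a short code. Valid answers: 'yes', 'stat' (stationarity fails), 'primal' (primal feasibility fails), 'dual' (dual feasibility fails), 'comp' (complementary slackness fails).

Gradient of f: grad f(x) = Q x + c = (-3, 9)
Constraint values g_i(x) = a_i^T x - b_i:
  g_1((3, 2)) = 0
Stationarity residual: grad f(x) + sum_i lambda_i a_i = (0, 0)
  -> stationarity OK
Primal feasibility (all g_i <= 0): OK
Dual feasibility (all lambda_i >= 0): OK
Complementary slackness (lambda_i * g_i(x) = 0 for all i): OK

Verdict: yes, KKT holds.

yes


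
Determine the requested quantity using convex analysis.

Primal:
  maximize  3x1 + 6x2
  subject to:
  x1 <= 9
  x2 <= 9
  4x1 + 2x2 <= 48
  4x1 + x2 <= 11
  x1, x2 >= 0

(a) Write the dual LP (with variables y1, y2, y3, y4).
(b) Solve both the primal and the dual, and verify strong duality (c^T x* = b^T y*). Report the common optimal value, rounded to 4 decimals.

The standard primal-dual pair for 'max c^T x s.t. A x <= b, x >= 0' is:
  Dual:  min b^T y  s.t.  A^T y >= c,  y >= 0.

So the dual LP is:
  minimize  9y1 + 9y2 + 48y3 + 11y4
  subject to:
    y1 + 4y3 + 4y4 >= 3
    y2 + 2y3 + y4 >= 6
    y1, y2, y3, y4 >= 0

Solving the primal: x* = (0.5, 9).
  primal value c^T x* = 55.5.
Solving the dual: y* = (0, 5.25, 0, 0.75).
  dual value b^T y* = 55.5.
Strong duality: c^T x* = b^T y*. Confirmed.

55.5


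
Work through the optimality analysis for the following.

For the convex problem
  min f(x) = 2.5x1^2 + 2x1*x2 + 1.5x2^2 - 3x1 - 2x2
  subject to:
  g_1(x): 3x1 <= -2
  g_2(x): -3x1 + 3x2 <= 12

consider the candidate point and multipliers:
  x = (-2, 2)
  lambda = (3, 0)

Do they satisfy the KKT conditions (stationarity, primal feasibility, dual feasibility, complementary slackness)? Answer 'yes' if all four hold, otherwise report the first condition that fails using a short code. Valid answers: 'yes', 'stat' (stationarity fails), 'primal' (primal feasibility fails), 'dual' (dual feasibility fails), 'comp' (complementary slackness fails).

Gradient of f: grad f(x) = Q x + c = (-9, 0)
Constraint values g_i(x) = a_i^T x - b_i:
  g_1((-2, 2)) = -4
  g_2((-2, 2)) = 0
Stationarity residual: grad f(x) + sum_i lambda_i a_i = (0, 0)
  -> stationarity OK
Primal feasibility (all g_i <= 0): OK
Dual feasibility (all lambda_i >= 0): OK
Complementary slackness (lambda_i * g_i(x) = 0 for all i): FAILS

Verdict: the first failing condition is complementary_slackness -> comp.

comp


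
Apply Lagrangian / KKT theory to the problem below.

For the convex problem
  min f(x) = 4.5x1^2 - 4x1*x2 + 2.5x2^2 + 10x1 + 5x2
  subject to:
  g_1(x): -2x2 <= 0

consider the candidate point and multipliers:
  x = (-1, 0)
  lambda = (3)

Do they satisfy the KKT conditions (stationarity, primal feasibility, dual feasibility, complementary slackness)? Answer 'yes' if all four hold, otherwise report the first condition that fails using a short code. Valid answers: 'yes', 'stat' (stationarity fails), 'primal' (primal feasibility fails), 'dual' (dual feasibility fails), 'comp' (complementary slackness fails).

Gradient of f: grad f(x) = Q x + c = (1, 9)
Constraint values g_i(x) = a_i^T x - b_i:
  g_1((-1, 0)) = 0
Stationarity residual: grad f(x) + sum_i lambda_i a_i = (1, 3)
  -> stationarity FAILS
Primal feasibility (all g_i <= 0): OK
Dual feasibility (all lambda_i >= 0): OK
Complementary slackness (lambda_i * g_i(x) = 0 for all i): OK

Verdict: the first failing condition is stationarity -> stat.

stat


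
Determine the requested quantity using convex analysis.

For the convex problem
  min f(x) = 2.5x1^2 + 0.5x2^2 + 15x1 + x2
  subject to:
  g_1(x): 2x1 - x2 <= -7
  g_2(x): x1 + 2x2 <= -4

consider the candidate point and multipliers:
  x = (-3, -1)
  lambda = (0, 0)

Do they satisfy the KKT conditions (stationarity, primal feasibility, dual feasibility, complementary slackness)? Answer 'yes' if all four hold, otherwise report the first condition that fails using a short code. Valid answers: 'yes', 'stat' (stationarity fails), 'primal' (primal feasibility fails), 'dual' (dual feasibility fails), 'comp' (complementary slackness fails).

Gradient of f: grad f(x) = Q x + c = (0, 0)
Constraint values g_i(x) = a_i^T x - b_i:
  g_1((-3, -1)) = 2
  g_2((-3, -1)) = -1
Stationarity residual: grad f(x) + sum_i lambda_i a_i = (0, 0)
  -> stationarity OK
Primal feasibility (all g_i <= 0): FAILS
Dual feasibility (all lambda_i >= 0): OK
Complementary slackness (lambda_i * g_i(x) = 0 for all i): OK

Verdict: the first failing condition is primal_feasibility -> primal.

primal
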